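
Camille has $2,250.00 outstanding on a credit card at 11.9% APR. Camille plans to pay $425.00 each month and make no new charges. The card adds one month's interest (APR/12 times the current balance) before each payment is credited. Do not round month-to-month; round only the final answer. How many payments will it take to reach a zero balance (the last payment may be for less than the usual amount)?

Monthly rate r = 11.9%/12 = 0.991667% = 0.00991667.
Recurrence: B ← B·(1+r) − $425.00.
Month 1: interest $22.31; balance after payment $1,847.31.
Month 2: interest $18.32; balance after payment $1,440.63.
Month 3: interest $14.29; balance after payment $1,029.92.
Month 4: interest $10.21; balance after payment $615.13.
Month 5: interest $6.10; balance after payment $196.23.
Month 6: interest $1.95; balance after payment $0.00.

6 payments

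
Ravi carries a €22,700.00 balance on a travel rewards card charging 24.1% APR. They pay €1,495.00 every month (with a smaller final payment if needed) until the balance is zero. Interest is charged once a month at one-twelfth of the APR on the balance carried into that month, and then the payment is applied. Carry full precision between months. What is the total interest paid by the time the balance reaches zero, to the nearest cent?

Monthly rate r = 24.1%/12 = 2.00833% = 0.0200833.
Payoff takes n = ⌈−ln(1 − rB₀/P)/ln(1+r)⌉ = ⌈18.294⌉ = 19 payments; the last is €442.58.
Total paid = 18·€1,495.00 + €442.58 = €27,352.58.
Total interest = total paid − principal = €27,352.58 − €22,700.00 = €4,652.58.

€4,652.58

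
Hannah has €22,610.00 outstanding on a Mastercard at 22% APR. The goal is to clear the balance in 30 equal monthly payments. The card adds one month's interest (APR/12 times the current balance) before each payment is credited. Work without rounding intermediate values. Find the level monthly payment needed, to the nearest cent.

€986.55

Monthly rate r = 22%/12 = 1.83333% = 0.0183333.
Level-payment amortization: P = B₀·r / (1 − (1+r)^(−n)) = 22610.00·0.0183333 / (1 − 1.01833^(−30)).
Denominator 1 − (1+r)^(−30) = 0.420169302.
P = 414.517 / 0.420169302 ≈ 986.55.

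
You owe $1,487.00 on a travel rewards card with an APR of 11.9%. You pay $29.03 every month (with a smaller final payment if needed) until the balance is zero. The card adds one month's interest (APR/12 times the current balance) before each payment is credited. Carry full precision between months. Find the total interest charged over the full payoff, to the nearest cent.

Monthly rate r = 11.9%/12 = 0.991667% = 0.00991667.
Payoff takes n = ⌈−ln(1 − rB₀/P)/ln(1+r)⌉ = ⌈71.870⌉ = 72 payments; the last is $25.26.
Total paid = 71·$29.03 + $25.26 = $2,086.39.
Total interest = total paid − principal = $2,086.39 − $1,487.00 = $599.39.

$599.39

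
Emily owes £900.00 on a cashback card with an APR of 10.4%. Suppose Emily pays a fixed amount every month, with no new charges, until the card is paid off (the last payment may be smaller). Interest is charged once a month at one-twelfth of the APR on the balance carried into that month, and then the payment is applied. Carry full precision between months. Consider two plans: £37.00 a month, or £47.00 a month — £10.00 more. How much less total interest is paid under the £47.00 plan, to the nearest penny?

£26.76

Monthly rate r = 10.4%/12 = 0.866667% = 0.00866667.
At £37.00/mo: n = ⌈−ln(1 − rB₀/P)/ln(1+r)⌉ = 28 payments (last £16.15); total interest = total paid − £900.00 = £115.15.
At £47.00/mo: 22 payments (last £1.39); total interest £88.39.
Interest saved = £115.15 − £88.39 = £26.76.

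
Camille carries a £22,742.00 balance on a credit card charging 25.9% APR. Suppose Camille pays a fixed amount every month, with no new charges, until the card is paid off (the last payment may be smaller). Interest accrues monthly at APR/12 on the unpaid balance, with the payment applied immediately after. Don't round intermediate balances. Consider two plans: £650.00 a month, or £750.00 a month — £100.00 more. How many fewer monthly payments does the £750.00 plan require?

16 fewer payments

Monthly rate r = 25.9%/12 = 2.15833% = 0.0215833.
At £650.00/mo: n = ⌈−ln(1 − rB₀/P)/ln(1+r)⌉ = 66 payments (last £582.73); total interest = total paid − £22,742.00 = £20,090.73.
At £750.00/mo: 50 payments (last £574.90); total interest £14,582.90.
Payments saved = 66 − 50 = 16.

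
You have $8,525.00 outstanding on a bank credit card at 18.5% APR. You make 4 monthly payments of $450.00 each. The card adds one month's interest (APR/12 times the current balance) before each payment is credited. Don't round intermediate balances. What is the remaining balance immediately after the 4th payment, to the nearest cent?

Monthly rate r = 18.5%/12 = 1.54167% = 0.0154167.
Each month: B ← B·(1+r) − $450.00.
Month 1: interest $131.43; balance after payment $8,206.43.
Month 2: interest $126.52; balance after payment $7,882.94.
Month 3: interest $121.53; balance after payment $7,554.47.
Month 4: interest $116.46; balance after payment $7,220.94.

$7,220.94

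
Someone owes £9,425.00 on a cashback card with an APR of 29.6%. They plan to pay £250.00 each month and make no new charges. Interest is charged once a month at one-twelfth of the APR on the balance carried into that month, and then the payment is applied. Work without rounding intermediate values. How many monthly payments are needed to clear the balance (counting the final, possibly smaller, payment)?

110 months

Monthly rate r = 29.6%/12 = 2.46667% = 0.0246667.
Recurrence: B ← B·(1+r) − £250.00.
Month 1: interest £232.48; balance after payment £9,407.48.
Month 2: interest £232.05; balance after payment £9,389.53.
Closed form: n = −ln(1 − rB₀/P)/ln(1+r) = −ln(0.070067)/ln(1.02467) ≈ 109.093, so the balance reaches zero during payment 110.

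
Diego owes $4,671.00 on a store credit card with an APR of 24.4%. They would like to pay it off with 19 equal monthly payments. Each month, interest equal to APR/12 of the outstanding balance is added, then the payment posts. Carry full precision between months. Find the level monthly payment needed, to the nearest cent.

$298.84

Monthly rate r = 24.4%/12 = 2.03333% = 0.0203333.
Level-payment amortization: P = B₀·r / (1 − (1+r)^(−n)) = 4671.00·0.0203333 / (1 − 1.02033^(−19)).
Denominator 1 − (1+r)^(−19) = 0.317817495.
P = 94.977 / 0.317817495 ≈ 298.84.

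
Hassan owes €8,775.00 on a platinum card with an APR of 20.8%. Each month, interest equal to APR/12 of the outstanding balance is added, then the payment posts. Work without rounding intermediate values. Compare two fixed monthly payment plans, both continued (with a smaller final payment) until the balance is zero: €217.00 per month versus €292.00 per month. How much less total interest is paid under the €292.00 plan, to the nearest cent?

Monthly rate r = 20.8%/12 = 1.73333% = 0.0173333.
At €217.00/mo: n = ⌈−ln(1 − rB₀/P)/ln(1+r)⌉ = 71 payments (last €52.26); total interest = total paid − €8,775.00 = €6,467.26.
At €292.00/mo: 43 payments (last €239.33); total interest €3,728.33.
Interest saved = €6,467.26 − €3,728.33 = €2,738.93.

€2,738.93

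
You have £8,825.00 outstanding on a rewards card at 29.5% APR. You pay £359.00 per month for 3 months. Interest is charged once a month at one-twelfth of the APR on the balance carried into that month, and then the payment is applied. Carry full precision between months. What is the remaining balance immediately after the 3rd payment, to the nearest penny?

Monthly rate r = 29.5%/12 = 2.45833% = 0.0245833.
Each month: B ← B·(1+r) − £359.00.
Month 1: interest £216.95; balance after payment £8,682.95.
Month 2: interest £213.46; balance after payment £8,537.40.
Month 3: interest £209.88; balance after payment £8,388.28.

£8,388.28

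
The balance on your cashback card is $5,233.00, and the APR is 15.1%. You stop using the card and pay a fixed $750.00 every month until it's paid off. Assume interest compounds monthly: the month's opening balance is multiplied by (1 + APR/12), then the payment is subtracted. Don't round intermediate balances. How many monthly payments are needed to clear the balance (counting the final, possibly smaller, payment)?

Monthly rate r = 15.1%/12 = 1.25833% = 0.0125833.
Recurrence: B ← B·(1+r) − $750.00.
Month 1: interest $65.85; balance after payment $4,548.85.
Month 2: interest $57.24; balance after payment $3,856.09.
Closed form: n = −ln(1 − rB₀/P)/ln(1+r) = −ln(0.9122)/ln(1.01258) ≈ 7.349, so the balance reaches zero during payment 8.

8 payments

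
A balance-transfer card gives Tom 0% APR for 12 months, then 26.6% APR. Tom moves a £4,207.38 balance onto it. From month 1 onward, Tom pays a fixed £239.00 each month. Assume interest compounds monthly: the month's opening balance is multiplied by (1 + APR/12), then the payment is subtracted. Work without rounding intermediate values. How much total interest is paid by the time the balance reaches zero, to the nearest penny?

£106.71

Promo months 1–12 at r₀ = 0%/12 = 0; months 13+ at r₁ = 26.6%/12 = 0.0221667.
After month 12 (no interest yet): B = £4,207.38 − 12·£239.00 = £1,339.38.
Then at r₁ with £239.00/mo: n₂ = −ln(1 − r₁·B/P)/ln(1+r₁) ≈ 6.05 → 7 more payments.
Total paid = 18·£239.00 + £12.09 = £4,314.09; interest = £4,314.09 − £4,207.38 = £106.71.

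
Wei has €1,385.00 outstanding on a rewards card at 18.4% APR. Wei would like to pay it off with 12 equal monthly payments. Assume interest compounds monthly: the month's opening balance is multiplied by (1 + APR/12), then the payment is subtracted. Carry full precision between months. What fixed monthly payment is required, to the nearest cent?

€127.24

Monthly rate r = 18.4%/12 = 1.53333% = 0.0153333.
Level-payment amortization: P = B₀·r / (1 − (1+r)^(−n)) = 1385.00·0.0153333 / (1 − 1.01533^(−12)).
Denominator 1 − (1+r)^(−12) = 0.166901661.
P = 21.2367 / 0.166901661 ≈ 127.24.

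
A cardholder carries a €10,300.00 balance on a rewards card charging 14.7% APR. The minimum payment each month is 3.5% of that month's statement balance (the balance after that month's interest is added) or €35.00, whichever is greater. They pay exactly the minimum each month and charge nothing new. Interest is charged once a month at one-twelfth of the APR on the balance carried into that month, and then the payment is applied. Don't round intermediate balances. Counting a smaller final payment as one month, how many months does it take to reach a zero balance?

135 months

Monthly rate r = 14.7%/12 = 1.225% = 0.01225.
While 3.5% of the post-interest balance exceeds €35.00, each month B ← (B·(1+r))·(1 − 0.035), i.e. B shrinks by the factor (1+r)·0.965 = 0.97682.
This holds for months 1–100. Entering month 101 the balance is €987.07; 3.5% of the post-interest balance is now below €35.00, so the flat €35.00 minimum applies from here.
From month 101 a fixed €35.00 at rate r clears €987.07 in 35 more payments. Total: 100 + 35 = 135 months.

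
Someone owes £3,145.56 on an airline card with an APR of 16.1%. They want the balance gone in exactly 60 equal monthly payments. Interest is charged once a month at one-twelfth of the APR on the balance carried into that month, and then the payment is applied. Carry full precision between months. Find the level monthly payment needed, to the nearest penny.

Monthly rate r = 16.1%/12 = 1.34167% = 0.0134167.
Level-payment amortization: P = B₀·r / (1 − (1+r)^(−n)) = 3145.56·0.0134167 / (1 − 1.01342^(−60)).
Denominator 1 − (1+r)^(−60) = 0.55051267.
P = 42.2029 / 0.55051267 ≈ 76.66.

£76.66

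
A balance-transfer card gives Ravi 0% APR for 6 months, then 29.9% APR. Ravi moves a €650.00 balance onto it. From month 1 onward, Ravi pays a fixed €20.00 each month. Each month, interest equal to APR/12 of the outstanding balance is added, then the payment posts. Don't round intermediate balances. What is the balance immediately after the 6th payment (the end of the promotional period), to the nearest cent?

Promo months 1–6 at r₀ = 0%/12 = 0; months 7+ at r₁ = 29.9%/12 = 0.0249167.
After month 6 (no interest yet): B = €650.00 − 6·€20.00 = €530.00.

€530.00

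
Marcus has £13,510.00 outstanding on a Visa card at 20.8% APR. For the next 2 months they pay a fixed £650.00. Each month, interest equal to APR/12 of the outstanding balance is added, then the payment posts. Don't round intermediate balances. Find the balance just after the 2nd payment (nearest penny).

£12,671.14

Monthly rate r = 20.8%/12 = 1.73333% = 0.0173333.
Each month: B ← B·(1+r) − £650.00.
Month 1: interest £234.17; balance after payment £13,094.17.
Month 2: interest £226.97; balance after payment £12,671.14.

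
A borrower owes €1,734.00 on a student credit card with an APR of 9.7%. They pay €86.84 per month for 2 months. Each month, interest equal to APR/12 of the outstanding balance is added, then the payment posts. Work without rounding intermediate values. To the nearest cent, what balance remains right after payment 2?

€1,587.76

Monthly rate r = 9.7%/12 = 0.808333% = 0.00808333.
Each month: B ← B·(1+r) − €86.84.
Month 1: interest €14.02; balance after payment €1,661.18.
Month 2: interest €13.43; balance after payment €1,587.76.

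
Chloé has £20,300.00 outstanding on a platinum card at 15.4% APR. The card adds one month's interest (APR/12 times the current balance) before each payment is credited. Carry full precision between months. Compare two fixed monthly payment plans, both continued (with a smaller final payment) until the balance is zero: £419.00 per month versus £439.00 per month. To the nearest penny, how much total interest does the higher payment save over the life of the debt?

Monthly rate r = 15.4%/12 = 1.28333% = 0.0128333.
At £419.00/mo: n = ⌈−ln(1 − rB₀/P)/ln(1+r)⌉ = 77 payments (last £102.14); total interest = total paid − £20,300.00 = £11,646.14.
At £439.00/mo: 71 payments (last £254.97); total interest £10,684.97.
Interest saved = £11,646.14 − £10,684.97 = £961.17.

£961.17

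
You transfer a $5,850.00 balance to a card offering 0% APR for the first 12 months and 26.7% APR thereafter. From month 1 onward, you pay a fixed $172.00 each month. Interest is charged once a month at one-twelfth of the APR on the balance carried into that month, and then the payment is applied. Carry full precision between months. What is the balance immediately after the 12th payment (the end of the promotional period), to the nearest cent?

$3,786.00

Promo months 1–12 at r₀ = 0%/12 = 0; months 13+ at r₁ = 26.7%/12 = 0.02225.
After month 12 (no interest yet): B = $5,850.00 − 12·$172.00 = $3,786.00.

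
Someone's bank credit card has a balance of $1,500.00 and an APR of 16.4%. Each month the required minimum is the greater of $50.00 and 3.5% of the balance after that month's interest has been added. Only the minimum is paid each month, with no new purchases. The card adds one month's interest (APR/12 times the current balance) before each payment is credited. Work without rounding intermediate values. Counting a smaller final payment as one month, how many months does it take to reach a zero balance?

39 months

Monthly rate r = 16.4%/12 = 1.36667% = 0.0136667.
While 3.5% of the post-interest balance exceeds $50.00, each month B ← (B·(1+r))·(1 − 0.035), i.e. B shrinks by the factor (1+r)·0.965 = 0.97819.
This holds for months 1–3. Entering month 4 the balance is $1,403.97; 3.5% of the post-interest balance is now below $50.00, so the flat $50.00 minimum applies from here.
From month 4 a fixed $50.00 at rate r clears $1,403.97 in 36 more payments. Total: 3 + 36 = 39 months.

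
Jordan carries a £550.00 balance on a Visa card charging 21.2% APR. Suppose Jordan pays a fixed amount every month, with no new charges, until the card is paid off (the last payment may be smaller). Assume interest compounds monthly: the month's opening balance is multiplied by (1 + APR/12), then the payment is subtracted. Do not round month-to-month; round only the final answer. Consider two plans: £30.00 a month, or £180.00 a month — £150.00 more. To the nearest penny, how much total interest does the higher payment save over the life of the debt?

Monthly rate r = 21.2%/12 = 1.76667% = 0.0176667.
At £30.00/mo: n = ⌈−ln(1 − rB₀/P)/ln(1+r)⌉ = 23 payments (last £10.55); total interest = total paid − £550.00 = £120.55.
At £180.00/mo: 4 payments (last £30.60); total interest £20.60.
Interest saved = £120.55 − £20.60 = £99.95.

£99.95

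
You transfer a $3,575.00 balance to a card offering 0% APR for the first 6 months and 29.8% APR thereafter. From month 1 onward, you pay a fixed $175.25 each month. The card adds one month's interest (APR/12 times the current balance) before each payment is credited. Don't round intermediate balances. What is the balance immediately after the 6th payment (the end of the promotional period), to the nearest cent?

$2,523.50

Promo months 1–6 at r₀ = 0%/12 = 0; months 7+ at r₁ = 29.8%/12 = 0.0248333.
After month 6 (no interest yet): B = $3,575.00 − 6·$175.25 = $2,523.50.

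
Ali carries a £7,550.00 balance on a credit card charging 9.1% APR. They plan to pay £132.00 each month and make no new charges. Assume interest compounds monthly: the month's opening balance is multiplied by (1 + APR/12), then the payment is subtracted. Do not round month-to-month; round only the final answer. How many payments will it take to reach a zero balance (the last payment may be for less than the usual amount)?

Monthly rate r = 9.1%/12 = 0.758333% = 0.00758333.
Recurrence: B ← B·(1+r) − £132.00.
Month 1: interest £57.25; balance after payment £7,475.25.
Month 2: interest £56.69; balance after payment £7,399.94.
Closed form: n = −ln(1 − rB₀/P)/ln(1+r) = −ln(0.56626)/ln(1.00758) ≈ 75.279, so the balance reaches zero during payment 76.

76 months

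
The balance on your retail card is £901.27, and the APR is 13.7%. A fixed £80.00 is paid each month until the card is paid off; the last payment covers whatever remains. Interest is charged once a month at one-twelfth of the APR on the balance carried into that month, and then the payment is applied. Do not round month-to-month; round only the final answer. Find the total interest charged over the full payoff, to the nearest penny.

£69.01

Monthly rate r = 13.7%/12 = 1.14167% = 0.0114167.
Payoff takes n = ⌈−ln(1 − rB₀/P)/ln(1+r)⌉ = ⌈12.128⌉ = 13 payments; the last is £10.28.
Total paid = 12·£80.00 + £10.28 = £970.28.
Total interest = total paid − principal = £970.28 − £901.27 = £69.01.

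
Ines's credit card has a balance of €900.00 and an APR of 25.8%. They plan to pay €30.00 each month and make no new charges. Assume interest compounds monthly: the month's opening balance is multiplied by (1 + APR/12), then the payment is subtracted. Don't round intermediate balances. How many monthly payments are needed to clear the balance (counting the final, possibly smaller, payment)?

Monthly rate r = 25.8%/12 = 2.15% = 0.0215.
Recurrence: B ← B·(1+r) − €30.00.
Month 1: interest €19.35; balance after payment €889.35.
Month 2: interest €19.12; balance after payment €878.47.
Closed form: n = −ln(1 − rB₀/P)/ln(1+r) = −ln(0.355)/ln(1.0215) ≈ 48.685, so the balance reaches zero during payment 49.

49 payments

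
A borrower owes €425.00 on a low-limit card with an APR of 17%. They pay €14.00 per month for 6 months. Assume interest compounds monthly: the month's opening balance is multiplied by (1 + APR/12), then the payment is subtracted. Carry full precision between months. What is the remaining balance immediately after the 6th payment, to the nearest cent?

Monthly rate r = 17%/12 = 1.41667% = 0.0141667.
Each month: B ← B·(1+r) − €14.00.
Month 1: interest €6.02; balance after payment €417.02.
Month 2: interest €5.91; balance after payment €408.93.
Month 3: interest €5.79; balance after payment €400.72.
Month 4: interest €5.68; balance after payment €392.40.
Month 5: interest €5.56; balance after payment €383.96.
Month 6: interest €5.44; balance after payment €375.40.

€375.40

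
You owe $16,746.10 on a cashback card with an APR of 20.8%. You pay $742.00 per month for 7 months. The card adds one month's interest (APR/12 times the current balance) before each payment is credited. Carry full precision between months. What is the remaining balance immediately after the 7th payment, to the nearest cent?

Monthly rate r = 20.8%/12 = 1.73333% = 0.0173333.
Each month: B ← B·(1+r) − $742.00.
Month 1: interest $290.27; balance after payment $16,294.37.
Month 2: interest $282.44; balance after payment $15,834.80.
Month 3: interest $274.47; balance after payment $15,367.27.
Month 4: interest $266.37; balance after payment $14,891.64.
Month 5: interest $258.12; balance after payment $14,407.76.
Month 6: interest $249.73; balance after payment $13,915.49.
Month 7: interest $241.20; balance after payment $13,414.70.

$13,414.70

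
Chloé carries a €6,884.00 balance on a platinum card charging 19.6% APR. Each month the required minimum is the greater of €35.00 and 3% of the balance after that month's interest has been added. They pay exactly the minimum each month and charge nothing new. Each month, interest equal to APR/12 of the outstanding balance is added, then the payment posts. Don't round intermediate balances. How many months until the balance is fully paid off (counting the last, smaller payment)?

Monthly rate r = 19.6%/12 = 1.63333% = 0.0163333.
While 3% of the post-interest balance exceeds €35.00, each month B ← (B·(1+r))·(1 − 0.03), i.e. B shrinks by the factor (1+r)·0.97 = 0.98584.
This holds for months 1–126. Entering month 127 the balance is €1,141.92; 3% of the post-interest balance is now below €35.00, so the flat €35.00 minimum applies from here.
From month 127 a fixed €35.00 at rate r clears €1,141.92 in 47 more payments. Total: 126 + 47 = 173 months.

173 months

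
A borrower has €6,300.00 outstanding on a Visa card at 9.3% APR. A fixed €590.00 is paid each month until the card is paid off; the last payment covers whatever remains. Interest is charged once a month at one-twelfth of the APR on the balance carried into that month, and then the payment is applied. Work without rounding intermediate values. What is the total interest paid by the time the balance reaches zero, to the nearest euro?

€302

Monthly rate r = 9.3%/12 = 0.775% = 0.00775.
Payoff takes n = ⌈−ln(1 − rB₀/P)/ln(1+r)⌉ = ⌈11.189⌉ = 12 payments; the last is €111.81.
Total paid = 11·€590.00 + €111.81 = €6,601.81.
Total interest = total paid − principal = €6,601.81 − €6,300.00 = €301.81.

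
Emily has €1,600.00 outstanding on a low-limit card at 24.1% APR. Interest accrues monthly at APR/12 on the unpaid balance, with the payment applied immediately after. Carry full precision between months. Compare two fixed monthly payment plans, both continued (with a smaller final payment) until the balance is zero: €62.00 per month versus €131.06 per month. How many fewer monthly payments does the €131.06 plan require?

22 fewer payments

Monthly rate r = 24.1%/12 = 2.00833% = 0.0200833.
At €62.00/mo: n = ⌈−ln(1 − rB₀/P)/ln(1+r)⌉ = 37 payments (last €45.51); total interest = total paid − €1,600.00 = €677.51.
At €131.06/mo: 15 payments (last €19.25); total interest €254.09.
Payments saved = 37 − 15 = 22.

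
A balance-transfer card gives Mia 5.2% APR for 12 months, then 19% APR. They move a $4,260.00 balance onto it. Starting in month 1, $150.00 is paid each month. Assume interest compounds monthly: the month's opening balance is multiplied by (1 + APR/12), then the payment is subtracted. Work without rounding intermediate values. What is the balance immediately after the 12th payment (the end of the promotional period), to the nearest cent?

Promo months 1–12 at r₀ = 5.2%/12 = 0.00433333; months 13+ at r₁ = 19%/12 = 0.0158333.
After month 12: iterate B ← B·(1+r₀) − $150.00 for 12 months → $2,643.35.

$2,643.35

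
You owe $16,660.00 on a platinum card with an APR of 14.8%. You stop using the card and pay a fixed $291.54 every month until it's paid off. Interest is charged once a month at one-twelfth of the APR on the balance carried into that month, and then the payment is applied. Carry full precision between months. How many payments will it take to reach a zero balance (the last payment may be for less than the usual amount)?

Monthly rate r = 14.8%/12 = 1.23333% = 0.0123333.
Recurrence: B ← B·(1+r) − $291.54.
Month 1: interest $205.47; balance after payment $16,573.93.
Month 2: interest $204.41; balance after payment $16,486.81.
Closed form: n = −ln(1 − rB₀/P)/ln(1+r) = −ln(0.29521)/ln(1.01233) ≈ 99.532, so the balance reaches zero during payment 100.

100 months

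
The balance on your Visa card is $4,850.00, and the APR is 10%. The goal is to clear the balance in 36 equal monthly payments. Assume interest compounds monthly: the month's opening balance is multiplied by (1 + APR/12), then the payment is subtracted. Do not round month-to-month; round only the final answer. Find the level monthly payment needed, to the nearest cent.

$156.50

Monthly rate r = 10%/12 = 0.833333% = 0.00833333.
Level-payment amortization: P = B₀·r / (1 − (1+r)^(−n)) = 4850.00·0.00833333 / (1 − 1.00833^(−36)).
Denominator 1 − (1+r)^(−36) = 0.258260297.
P = 40.4167 / 0.258260297 ≈ 156.50.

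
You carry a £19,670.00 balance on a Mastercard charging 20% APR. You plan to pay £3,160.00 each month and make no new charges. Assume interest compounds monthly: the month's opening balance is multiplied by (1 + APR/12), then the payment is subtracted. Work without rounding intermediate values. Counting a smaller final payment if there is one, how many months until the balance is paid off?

7 months

Monthly rate r = 20%/12 = 1.66667% = 0.0166667.
Recurrence: B ← B·(1+r) − £3,160.00.
Month 1: interest £327.83; balance after payment £16,837.83.
Month 2: interest £280.63; balance after payment £13,958.46.
Closed form: n = −ln(1 − rB₀/P)/ln(1+r) = −ln(0.89626)/ln(1.01667) ≈ 6.626, so the balance reaches zero during payment 7.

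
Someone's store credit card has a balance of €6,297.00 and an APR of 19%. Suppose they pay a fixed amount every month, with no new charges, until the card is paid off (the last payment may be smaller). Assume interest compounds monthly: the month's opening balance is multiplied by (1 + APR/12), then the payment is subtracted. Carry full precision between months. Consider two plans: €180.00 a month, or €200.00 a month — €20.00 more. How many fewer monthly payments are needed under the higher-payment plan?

Monthly rate r = 19%/12 = 1.58333% = 0.0158333.
At €180.00/mo: n = ⌈−ln(1 − rB₀/P)/ln(1+r)⌉ = 52 payments (last €69.59); total interest = total paid − €6,297.00 = €2,952.59.
At €200.00/mo: 44 payments (last €186.95); total interest €2,489.95.
Payments saved = 52 − 44 = 8.

8 fewer payments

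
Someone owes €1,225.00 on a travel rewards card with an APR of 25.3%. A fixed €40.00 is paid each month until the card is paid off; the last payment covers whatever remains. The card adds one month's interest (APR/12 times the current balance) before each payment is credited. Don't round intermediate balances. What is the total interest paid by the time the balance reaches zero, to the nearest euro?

€764

Monthly rate r = 25.3%/12 = 2.10833% = 0.0210833.
Payoff takes n = ⌈−ln(1 − rB₀/P)/ln(1+r)⌉ = ⌈49.729⌉ = 50 payments; the last is €29.23.
Total paid = 49·€40.00 + €29.23 = €1,989.23.
Total interest = total paid − principal = €1,989.23 − €1,225.00 = €764.23.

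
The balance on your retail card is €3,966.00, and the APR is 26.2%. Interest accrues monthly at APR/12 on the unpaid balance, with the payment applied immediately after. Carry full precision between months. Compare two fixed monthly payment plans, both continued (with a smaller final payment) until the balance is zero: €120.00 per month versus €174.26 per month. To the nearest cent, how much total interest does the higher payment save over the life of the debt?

Monthly rate r = 26.2%/12 = 2.18333% = 0.0218333.
At €120.00/mo: n = ⌈−ln(1 − rB₀/P)/ln(1+r)⌉ = 60 payments (last €24.44); total interest = total paid − €3,966.00 = €3,138.44.
At €174.26/mo: 32 payments (last €140.92); total interest €1,576.98.
Interest saved = €3,138.44 − €1,576.98 = €1,561.46.

€1,561.46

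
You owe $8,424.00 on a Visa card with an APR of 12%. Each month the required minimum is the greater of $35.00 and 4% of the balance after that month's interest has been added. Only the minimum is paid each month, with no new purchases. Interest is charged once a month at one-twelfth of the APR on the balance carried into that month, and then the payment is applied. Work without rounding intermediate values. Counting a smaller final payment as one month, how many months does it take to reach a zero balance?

103 months

Monthly rate r = 12%/12 = 1% = 0.01.
While 4% of the post-interest balance exceeds $35.00, each month B ← (B·(1+r))·(1 − 0.04), i.e. B shrinks by the factor (1+r)·0.96 = 0.9696.
This holds for months 1–74. Entering month 75 the balance is $857.77; 4% of the post-interest balance is now below $35.00, so the flat $35.00 minimum applies from here.
From month 75 a fixed $35.00 at rate r clears $857.77 in 29 more payments. Total: 74 + 29 = 103 months.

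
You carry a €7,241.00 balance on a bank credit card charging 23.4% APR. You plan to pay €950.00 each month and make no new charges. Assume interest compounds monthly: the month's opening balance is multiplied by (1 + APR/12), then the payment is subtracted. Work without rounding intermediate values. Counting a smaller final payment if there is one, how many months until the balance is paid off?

Monthly rate r = 23.4%/12 = 1.95% = 0.0195.
Recurrence: B ← B·(1+r) − €950.00.
Month 1: interest €141.20; balance after payment €6,432.20.
Month 2: interest €125.43; balance after payment €5,607.63.
Closed form: n = −ln(1 − rB₀/P)/ln(1+r) = −ln(0.85137)/ln(1.0195) ≈ 8.332, so the balance reaches zero during payment 9.

9 months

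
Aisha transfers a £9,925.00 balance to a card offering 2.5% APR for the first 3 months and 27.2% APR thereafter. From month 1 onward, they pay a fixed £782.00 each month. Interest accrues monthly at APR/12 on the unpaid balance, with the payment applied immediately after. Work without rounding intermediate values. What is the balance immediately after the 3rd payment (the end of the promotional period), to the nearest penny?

£7,636.27

Promo months 1–3 at r₀ = 2.5%/12 = 0.00208333; months 4+ at r₁ = 27.2%/12 = 0.0226667.
After month 3: iterate B ← B·(1+r₀) − £782.00 for 3 months → £7,636.27.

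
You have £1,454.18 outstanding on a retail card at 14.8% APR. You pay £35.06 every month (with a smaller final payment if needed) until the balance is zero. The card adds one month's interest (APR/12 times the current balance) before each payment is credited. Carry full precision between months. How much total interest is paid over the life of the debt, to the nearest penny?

Monthly rate r = 14.8%/12 = 1.23333% = 0.0123333.
Payoff takes n = ⌈−ln(1 − rB₀/P)/ln(1+r)⌉ = ⌈58.453⌉ = 59 payments; the last is £15.95.
Total paid = 58·£35.06 + £15.95 = £2,049.43.
Total interest = total paid − principal = £2,049.43 − £1,454.18 = £595.25.

£595.25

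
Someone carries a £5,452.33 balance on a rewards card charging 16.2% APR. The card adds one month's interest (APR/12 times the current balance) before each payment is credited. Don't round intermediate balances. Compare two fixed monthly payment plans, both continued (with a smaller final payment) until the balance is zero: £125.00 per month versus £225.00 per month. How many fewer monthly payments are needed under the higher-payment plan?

Monthly rate r = 16.2%/12 = 1.35% = 0.0135.
At £125.00/mo: n = ⌈−ln(1 − rB₀/P)/ln(1+r)⌉ = 67 payments (last £35.24); total interest = total paid − £5,452.33 = £2,832.91.
At £225.00/mo: 30 payments (last £123.48); total interest £1,196.15.
Payments saved = 67 − 30 = 37.

37 fewer payments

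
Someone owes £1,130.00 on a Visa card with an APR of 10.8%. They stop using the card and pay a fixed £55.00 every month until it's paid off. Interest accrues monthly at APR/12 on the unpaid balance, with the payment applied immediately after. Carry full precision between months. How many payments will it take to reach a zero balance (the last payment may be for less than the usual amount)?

23 months

Monthly rate r = 10.8%/12 = 0.9% = 0.009.
Recurrence: B ← B·(1+r) − £55.00.
Month 1: interest £10.17; balance after payment £1,085.17.
Month 2: interest £9.77; balance after payment £1,039.94.
Closed form: n = −ln(1 − rB₀/P)/ln(1+r) = −ln(0.81509)/ln(1.009) ≈ 22.819, so the balance reaches zero during payment 23.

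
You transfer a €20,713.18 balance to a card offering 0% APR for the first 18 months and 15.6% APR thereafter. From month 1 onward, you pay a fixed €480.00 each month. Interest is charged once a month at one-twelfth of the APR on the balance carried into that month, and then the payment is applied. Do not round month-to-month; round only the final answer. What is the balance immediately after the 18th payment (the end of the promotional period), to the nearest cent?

€12,073.18

Promo months 1–18 at r₀ = 0%/12 = 0; months 19+ at r₁ = 15.6%/12 = 0.013.
After month 18 (no interest yet): B = €20,713.18 − 18·€480.00 = €12,073.18.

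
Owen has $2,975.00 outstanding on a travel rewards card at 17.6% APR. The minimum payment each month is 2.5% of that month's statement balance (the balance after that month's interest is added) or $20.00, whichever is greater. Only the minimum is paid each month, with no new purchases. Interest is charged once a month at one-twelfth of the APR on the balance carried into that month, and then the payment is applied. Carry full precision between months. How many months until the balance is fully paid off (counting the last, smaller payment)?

Monthly rate r = 17.6%/12 = 1.46667% = 0.0146667.
While 2.5% of the post-interest balance exceeds $20.00, each month B ← (B·(1+r))·(1 − 0.025), i.e. B shrinks by the factor (1+r)·0.975 = 0.9893.
This holds for months 1–124. Entering month 125 the balance is $783.72; 2.5% of the post-interest balance is now below $20.00, so the flat $20.00 minimum applies from here.
From month 125 a fixed $20.00 at rate r clears $783.72 in 59 more payments. Total: 124 + 59 = 183 months.

183 months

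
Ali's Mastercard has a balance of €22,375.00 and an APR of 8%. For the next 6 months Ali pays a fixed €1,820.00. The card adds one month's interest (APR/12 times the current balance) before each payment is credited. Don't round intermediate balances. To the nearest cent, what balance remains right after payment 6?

Monthly rate r = 8%/12 = 0.666667% = 0.00666667.
Each month: B ← B·(1+r) − €1,820.00.
Month 1: interest €149.17; balance after payment €20,704.17.
Month 2: interest €138.03; balance after payment €19,022.19.
Month 3: interest €126.81; balance after payment €17,329.01.
Month 4: interest €115.53; balance after payment €15,624.54.
Month 5: interest €104.16; balance after payment €13,908.70.
Month 6: interest €92.72; balance after payment €12,181.42.

€12,181.42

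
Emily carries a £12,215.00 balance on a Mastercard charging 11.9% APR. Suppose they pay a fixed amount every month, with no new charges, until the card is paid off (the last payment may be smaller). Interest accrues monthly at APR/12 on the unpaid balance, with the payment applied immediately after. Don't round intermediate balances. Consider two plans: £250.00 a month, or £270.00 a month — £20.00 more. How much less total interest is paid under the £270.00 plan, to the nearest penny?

Monthly rate r = 11.9%/12 = 0.991667% = 0.00991667.
At £250.00/mo: n = ⌈−ln(1 − rB₀/P)/ln(1+r)⌉ = 68 payments (last £38.90); total interest = total paid − £12,215.00 = £4,573.90.
At £270.00/mo: 61 payments (last £90.41); total interest £4,075.41.
Interest saved = £4,573.90 − £4,075.41 = £498.49.

£498.49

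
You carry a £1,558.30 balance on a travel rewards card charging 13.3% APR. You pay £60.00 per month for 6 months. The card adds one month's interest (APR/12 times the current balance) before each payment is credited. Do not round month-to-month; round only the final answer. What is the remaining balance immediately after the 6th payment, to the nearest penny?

£1,294.72

Monthly rate r = 13.3%/12 = 1.10833% = 0.0110833.
Each month: B ← B·(1+r) − £60.00.
Month 1: interest £17.27; balance after payment £1,515.57.
Month 2: interest £16.80; balance after payment £1,472.37.
Month 3: interest £16.32; balance after payment £1,428.69.
Month 4: interest £15.83; balance after payment £1,384.52.
Month 5: interest £15.35; balance after payment £1,339.87.
Month 6: interest £14.85; balance after payment £1,294.72.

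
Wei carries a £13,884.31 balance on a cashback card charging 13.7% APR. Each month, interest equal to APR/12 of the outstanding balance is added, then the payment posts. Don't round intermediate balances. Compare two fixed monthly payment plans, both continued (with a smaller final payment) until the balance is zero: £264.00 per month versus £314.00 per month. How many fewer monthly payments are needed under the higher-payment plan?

Monthly rate r = 13.7%/12 = 1.14167% = 0.0114167.
At £264.00/mo: n = ⌈−ln(1 − rB₀/P)/ln(1+r)⌉ = 81 payments (last £214.14); total interest = total paid − £13,884.31 = £7,449.83.
At £314.00/mo: 62 payments (last £286.61); total interest £5,556.30.
Payments saved = 81 − 62 = 19.

19 fewer payments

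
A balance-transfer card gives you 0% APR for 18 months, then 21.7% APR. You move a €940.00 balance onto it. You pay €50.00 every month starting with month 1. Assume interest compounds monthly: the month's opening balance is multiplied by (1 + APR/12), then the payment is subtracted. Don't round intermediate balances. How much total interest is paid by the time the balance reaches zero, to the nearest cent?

Promo months 1–18 at r₀ = 0%/12 = 0; months 19+ at r₁ = 21.7%/12 = 0.0180833.
After month 18 (no interest yet): B = €940.00 − 18·€50.00 = €40.00.
Then at r₁ with €50.00/mo: n₂ = −ln(1 − r₁·B/P)/ln(1+r₁) ≈ 0.81 → 1 more payments.
Total paid = 18·€50.00 + €40.72 = €940.72; interest = €940.72 − €940.00 = €0.72.

€0.72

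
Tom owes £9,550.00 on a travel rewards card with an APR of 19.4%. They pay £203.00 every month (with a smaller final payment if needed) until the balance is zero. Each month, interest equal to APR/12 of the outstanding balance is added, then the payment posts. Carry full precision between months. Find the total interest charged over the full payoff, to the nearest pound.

Monthly rate r = 19.4%/12 = 1.61667% = 0.0161667.
Payoff takes n = ⌈−ln(1 − rB₀/P)/ln(1+r)⌉ = ⌈89.130⌉ = 90 payments; the last is £26.57.
Total paid = 89·£203.00 + £26.57 = £18,093.57.
Total interest = total paid − principal = £18,093.57 − £9,550.00 = £8,543.57.

£8,544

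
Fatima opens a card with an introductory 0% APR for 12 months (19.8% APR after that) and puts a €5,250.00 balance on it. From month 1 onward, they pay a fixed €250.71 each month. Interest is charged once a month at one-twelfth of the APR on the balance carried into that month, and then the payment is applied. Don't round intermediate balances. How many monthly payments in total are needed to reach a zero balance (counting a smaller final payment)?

22 payments

Promo months 1–12 at r₀ = 0%/12 = 0; months 13+ at r₁ = 19.8%/12 = 0.0165.
After month 12 (no interest yet): B = €5,250.00 − 12·€250.71 = €2,241.48.
Then at r₁ with €250.71/mo: n₂ = −ln(1 − r₁·B/P)/ln(1+r₁) ≈ 9.75 → 10 more payments.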